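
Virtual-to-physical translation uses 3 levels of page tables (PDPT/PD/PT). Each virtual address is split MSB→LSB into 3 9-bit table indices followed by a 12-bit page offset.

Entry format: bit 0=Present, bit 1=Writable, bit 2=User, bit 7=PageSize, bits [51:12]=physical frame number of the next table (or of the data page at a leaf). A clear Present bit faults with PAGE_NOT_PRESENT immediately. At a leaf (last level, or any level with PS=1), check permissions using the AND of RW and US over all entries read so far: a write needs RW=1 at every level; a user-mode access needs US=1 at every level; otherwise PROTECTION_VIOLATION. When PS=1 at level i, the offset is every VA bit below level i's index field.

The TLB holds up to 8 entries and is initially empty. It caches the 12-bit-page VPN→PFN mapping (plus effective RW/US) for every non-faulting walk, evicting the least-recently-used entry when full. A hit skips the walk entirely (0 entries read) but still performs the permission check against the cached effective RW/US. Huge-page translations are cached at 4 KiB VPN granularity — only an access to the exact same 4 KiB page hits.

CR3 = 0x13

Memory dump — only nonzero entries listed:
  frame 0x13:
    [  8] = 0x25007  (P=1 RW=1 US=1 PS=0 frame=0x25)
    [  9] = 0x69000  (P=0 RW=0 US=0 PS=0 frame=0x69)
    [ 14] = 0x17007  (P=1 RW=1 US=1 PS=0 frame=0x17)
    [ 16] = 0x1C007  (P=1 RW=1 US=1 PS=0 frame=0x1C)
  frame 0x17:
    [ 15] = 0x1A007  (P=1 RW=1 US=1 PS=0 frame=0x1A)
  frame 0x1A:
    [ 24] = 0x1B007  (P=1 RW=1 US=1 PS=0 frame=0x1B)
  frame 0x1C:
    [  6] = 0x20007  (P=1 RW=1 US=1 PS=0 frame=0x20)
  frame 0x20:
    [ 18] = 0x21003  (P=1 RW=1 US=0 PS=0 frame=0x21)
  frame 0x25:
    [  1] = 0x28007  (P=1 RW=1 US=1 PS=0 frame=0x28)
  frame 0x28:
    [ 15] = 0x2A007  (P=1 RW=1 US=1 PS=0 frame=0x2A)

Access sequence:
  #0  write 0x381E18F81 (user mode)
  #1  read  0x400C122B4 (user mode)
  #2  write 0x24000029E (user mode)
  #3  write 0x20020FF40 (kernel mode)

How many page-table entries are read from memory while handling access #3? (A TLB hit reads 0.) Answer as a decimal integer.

Walk each access:
#0 VA=0x381E18F81 (w,user):
  [0] read 0x13 idx=14: raw=0x17007 flags P=1 W=1 U=1 S=0
  [1] read 0x17 idx=15: raw=0x1A007 flags P=1 W=1 U=1 S=0
  [2] read 0x1A idx=24: raw=0x1B007 flags P=1 W=1 U=1 S=0
  ⇒ phys 0x1BF81  [3 reads]
#1 VA=0x400C122B4 (r,user):
  [0] read 0x13 idx=16: raw=0x1C007 flags P=1 W=1 U=1 S=0
  [1] read 0x1C idx=6: raw=0x20007 flags P=1 W=1 U=1 S=0
  [2] read 0x20 idx=18: raw=0x21003 flags P=1 W=1 U=0 S=0
  ⇒ fault: PROTECTION_VIOLATION  — 3 lookups
#2 VA=0x24000029E (w,user):
  [0] read 0x13 idx=9: raw=0x69000 flags P=0 W=0 U=0 S=0
  ⇒ fault: PAGE_NOT_PRESENT  — 1 lookups
#3 VA=0x20020FF40 (w,kernel):
  [0] read 0x13 idx=8: raw=0x25007 flags P=1 W=1 U=1 S=0
  [1] read 0x25 idx=1: raw=0x28007 flags P=1 W=1 U=1 S=0
  [2] read 0x28 idx=15: raw=0x2A007 flags P=1 W=1 U=1 S=0
  ⇒ phys 0x2AF40  [3 reads]

Entries read for #3: 3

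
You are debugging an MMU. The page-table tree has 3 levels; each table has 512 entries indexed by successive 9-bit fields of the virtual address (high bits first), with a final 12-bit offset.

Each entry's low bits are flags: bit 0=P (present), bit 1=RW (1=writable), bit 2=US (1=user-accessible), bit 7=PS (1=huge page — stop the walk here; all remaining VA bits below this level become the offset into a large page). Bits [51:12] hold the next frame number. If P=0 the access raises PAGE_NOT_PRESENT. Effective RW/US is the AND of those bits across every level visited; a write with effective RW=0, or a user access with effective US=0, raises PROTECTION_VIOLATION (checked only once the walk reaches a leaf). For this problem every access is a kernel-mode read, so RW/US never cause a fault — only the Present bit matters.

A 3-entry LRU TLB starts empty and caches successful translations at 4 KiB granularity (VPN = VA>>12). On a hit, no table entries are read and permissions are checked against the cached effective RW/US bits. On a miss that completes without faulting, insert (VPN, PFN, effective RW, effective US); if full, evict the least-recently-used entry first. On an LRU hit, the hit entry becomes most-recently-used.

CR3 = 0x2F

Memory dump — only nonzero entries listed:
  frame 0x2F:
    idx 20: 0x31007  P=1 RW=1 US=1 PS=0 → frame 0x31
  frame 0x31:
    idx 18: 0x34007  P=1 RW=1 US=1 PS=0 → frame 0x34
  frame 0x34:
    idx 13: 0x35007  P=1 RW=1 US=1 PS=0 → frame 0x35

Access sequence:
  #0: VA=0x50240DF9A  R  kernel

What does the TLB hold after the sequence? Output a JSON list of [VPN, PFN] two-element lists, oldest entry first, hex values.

Trace:
#0 VA=0x50240DF9A (r,kernel):
  lvl0: tbl 0x2F, slot 20 ⇒ 0x31007 (P1/RW1/US1/PS0)
  lvl1: tbl 0x31, slot 18 ⇒ 0x34007 (P1/RW1/US1/PS0)
  lvl2: tbl 0x34, slot 13 ⇒ 0x35007 (P1/RW1/US1/PS0)
  → PA=0x35F9A  (3 entries read)

TLB: [["0x50240D", "0x35"]]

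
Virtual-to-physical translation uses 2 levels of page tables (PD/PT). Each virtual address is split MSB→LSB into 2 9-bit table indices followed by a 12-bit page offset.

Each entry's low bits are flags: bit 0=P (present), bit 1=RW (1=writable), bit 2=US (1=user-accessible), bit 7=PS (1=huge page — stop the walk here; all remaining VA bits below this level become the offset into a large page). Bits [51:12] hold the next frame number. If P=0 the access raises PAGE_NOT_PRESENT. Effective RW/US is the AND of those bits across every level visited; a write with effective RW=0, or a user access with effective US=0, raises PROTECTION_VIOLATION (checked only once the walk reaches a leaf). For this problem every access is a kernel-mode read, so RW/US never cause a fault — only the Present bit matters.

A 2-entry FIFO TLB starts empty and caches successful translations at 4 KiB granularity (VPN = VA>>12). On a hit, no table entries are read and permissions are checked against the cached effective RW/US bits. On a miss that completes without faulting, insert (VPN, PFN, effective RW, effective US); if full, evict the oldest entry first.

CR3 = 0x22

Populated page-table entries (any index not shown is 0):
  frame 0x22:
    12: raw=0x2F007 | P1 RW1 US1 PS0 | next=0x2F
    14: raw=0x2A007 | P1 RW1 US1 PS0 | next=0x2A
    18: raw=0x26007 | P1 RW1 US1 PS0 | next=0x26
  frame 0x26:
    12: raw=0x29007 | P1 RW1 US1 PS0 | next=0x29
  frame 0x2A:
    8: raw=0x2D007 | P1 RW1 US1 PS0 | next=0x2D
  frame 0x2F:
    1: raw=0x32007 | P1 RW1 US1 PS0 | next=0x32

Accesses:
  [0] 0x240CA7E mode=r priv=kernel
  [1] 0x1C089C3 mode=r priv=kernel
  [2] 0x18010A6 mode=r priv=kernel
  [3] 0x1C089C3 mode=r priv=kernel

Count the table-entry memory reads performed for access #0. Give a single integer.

Per-access translation:
#0 VA=0x240CA7E (r,kernel):
  lvl0: tbl 0x22, slot 18 ⇒ 0x26007 (P1/RW1/US1/PS0)
  lvl1: tbl 0x26, slot 12 ⇒ 0x29007 (P1/RW1/US1/PS0)
  → PA=0x29A7E  (2 entries read)
#1 VA=0x1C089C3 (r,kernel):
  lvl0: tbl 0x22, slot 14 ⇒ 0x2A007 (P1/RW1/US1/PS0)
  lvl1: tbl 0x2A, slot 8 ⇒ 0x2D007 (P1/RW1/US1/PS0)
  → PA=0x2D9C3  (2 entries read)
#2 VA=0x18010A6 (r,kernel):
  lvl0: tbl 0x22, slot 12 ⇒ 0x2F007 (P1/RW1/US1/PS0)
  lvl1: tbl 0x2F, slot 1 ⇒ 0x32007 (P1/RW1/US1/PS0)
  → PA=0x320A6  (2 entries read)
#3 VA=0x1C089C3 (r,kernel):
  TLB hit vpn=0x1C08 → PA=0x2D9C3

Entries read for #0: 2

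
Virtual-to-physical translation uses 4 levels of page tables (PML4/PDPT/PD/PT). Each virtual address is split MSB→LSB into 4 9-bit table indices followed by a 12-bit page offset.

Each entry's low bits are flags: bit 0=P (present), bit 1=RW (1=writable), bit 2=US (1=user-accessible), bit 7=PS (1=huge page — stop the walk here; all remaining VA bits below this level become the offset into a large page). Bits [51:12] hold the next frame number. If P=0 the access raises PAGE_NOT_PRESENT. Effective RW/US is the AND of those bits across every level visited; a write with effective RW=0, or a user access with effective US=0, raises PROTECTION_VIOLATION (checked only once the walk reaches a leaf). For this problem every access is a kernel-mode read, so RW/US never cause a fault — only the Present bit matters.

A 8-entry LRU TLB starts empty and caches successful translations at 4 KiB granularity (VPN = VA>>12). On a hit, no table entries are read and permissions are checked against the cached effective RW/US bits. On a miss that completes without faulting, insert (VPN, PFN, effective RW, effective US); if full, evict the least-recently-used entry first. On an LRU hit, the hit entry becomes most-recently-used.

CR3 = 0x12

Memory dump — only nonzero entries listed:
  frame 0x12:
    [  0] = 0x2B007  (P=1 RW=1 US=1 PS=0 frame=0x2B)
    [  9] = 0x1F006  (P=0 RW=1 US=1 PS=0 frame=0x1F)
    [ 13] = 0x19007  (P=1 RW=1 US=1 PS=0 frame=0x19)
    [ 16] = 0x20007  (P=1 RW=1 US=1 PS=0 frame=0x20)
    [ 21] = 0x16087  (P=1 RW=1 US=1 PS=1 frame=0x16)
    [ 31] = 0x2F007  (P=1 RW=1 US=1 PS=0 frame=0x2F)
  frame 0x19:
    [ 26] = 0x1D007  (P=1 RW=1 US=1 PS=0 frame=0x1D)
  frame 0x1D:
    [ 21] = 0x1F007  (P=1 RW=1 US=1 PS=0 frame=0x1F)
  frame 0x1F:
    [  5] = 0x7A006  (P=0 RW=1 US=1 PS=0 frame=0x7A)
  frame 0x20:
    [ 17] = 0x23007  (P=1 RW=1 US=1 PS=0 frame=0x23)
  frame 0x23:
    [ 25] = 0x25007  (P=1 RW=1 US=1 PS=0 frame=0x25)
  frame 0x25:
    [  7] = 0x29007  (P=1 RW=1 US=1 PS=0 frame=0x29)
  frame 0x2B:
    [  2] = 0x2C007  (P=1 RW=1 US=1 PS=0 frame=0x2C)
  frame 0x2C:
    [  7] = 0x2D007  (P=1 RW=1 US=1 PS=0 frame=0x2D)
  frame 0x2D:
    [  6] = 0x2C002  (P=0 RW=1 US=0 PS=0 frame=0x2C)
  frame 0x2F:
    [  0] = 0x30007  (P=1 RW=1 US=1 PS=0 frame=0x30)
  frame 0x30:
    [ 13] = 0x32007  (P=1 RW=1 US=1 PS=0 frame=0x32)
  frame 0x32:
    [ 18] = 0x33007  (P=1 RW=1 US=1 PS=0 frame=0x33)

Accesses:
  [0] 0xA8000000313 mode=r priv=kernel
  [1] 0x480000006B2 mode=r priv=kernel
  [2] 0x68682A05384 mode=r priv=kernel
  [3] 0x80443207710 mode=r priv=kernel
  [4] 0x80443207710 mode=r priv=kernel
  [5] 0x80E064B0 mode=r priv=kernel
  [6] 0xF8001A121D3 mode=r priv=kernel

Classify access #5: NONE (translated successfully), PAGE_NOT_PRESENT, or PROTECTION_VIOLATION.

Trace:
#0 VA=0xA8000000313 (r,kernel):
  L0: frame=0x12 idx=21 entry=0x16087 [P=1 RW=1 US=1 PS=1]
  ✓ 0x16313 (huge @L0)  — 1 lookups
#1 VA=0x480000006B2 (r,kernel):
  L0: frame=0x12 idx=9 entry=0x1F006 [P=0 RW=1 US=1 PS=0]
  ⇒ fault: PAGE_NOT_PRESENT  — 1 lookups
#2 VA=0x68682A05384 (r,kernel):
  L0: frame=0x12 idx=13 entry=0x19007 [P=1 RW=1 US=1 PS=0]
  L1: frame=0x19 idx=26 entry=0x1D007 [P=1 RW=1 US=1 PS=0]
  L2: frame=0x1D idx=21 entry=0x1F007 [P=1 RW=1 US=1 PS=0]
  L3: frame=0x1F idx=5 entry=0x7A006 [P=0 RW=1 US=1 PS=0]
  ⇒ fault: PAGE_NOT_PRESENT  — 4 lookups
#3 VA=0x80443207710 (r,kernel):
  L0: frame=0x12 idx=16 entry=0x20007 [P=1 RW=1 US=1 PS=0]
  L1: frame=0x20 idx=17 entry=0x23007 [P=1 RW=1 US=1 PS=0]
  L2: frame=0x23 idx=25 entry=0x25007 [P=1 RW=1 US=1 PS=0]
  L3: frame=0x25 idx=7 entry=0x29007 [P=1 RW=1 US=1 PS=0]
  ✓ 0x29710  — 4 lookups
#4 VA=0x80443207710 (r,kernel):
  TLB hit vpn=0x80443207 → PA=0x29710
#5 VA=0x80E064B0 (r,kernel):
  L0: frame=0x12 idx=0 entry=0x2B007 [P=1 RW=1 US=1 PS=0]
  L1: frame=0x2B idx=2 entry=0x2C007 [P=1 RW=1 US=1 PS=0]
  L2: frame=0x2C idx=7 entry=0x2D007 [P=1 RW=1 US=1 PS=0]
  L3: frame=0x2D idx=6 entry=0x2C002 [P=0 RW=1 US=0 PS=0]
  ⇒ fault: PAGE_NOT_PRESENT  — 4 lookups
#6 VA=0xF8001A121D3 (r,kernel):
  L0: frame=0x12 idx=31 entry=0x2F007 [P=1 RW=1 US=1 PS=0]
  L1: frame=0x2F idx=0 entry=0x30007 [P=1 RW=1 US=1 PS=0]
  L2: frame=0x30 idx=13 entry=0x32007 [P=1 RW=1 US=1 PS=0]
  L3: frame=0x32 idx=18 entry=0x33007 [P=1 RW=1 US=1 PS=0]
  ✓ 0x331D3  — 4 lookups

Access #5 fault: PAGE_NOT_PRESENT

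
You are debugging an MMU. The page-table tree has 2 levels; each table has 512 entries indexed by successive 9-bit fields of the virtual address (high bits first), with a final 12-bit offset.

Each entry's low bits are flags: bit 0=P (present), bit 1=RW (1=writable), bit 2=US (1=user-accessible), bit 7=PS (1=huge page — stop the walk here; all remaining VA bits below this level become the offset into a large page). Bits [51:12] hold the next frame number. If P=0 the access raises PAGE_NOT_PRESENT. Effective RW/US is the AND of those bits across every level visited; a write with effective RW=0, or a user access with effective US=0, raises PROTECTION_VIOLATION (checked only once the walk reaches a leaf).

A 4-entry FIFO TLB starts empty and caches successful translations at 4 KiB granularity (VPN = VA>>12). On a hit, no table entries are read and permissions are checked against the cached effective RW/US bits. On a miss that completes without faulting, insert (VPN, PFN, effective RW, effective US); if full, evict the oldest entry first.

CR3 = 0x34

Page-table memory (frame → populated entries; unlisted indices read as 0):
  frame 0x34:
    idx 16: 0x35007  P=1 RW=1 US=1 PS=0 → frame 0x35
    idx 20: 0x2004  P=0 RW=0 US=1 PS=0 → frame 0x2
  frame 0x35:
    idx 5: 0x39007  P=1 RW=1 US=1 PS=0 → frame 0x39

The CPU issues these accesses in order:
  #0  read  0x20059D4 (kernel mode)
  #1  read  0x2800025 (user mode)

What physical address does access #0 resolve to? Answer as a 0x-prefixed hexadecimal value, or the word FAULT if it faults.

Trace:
#0 VA=0x20059D4 (r,kernel):
  L0: frame=0x34 idx=16 entry=0x35007 [P=1 RW=1 US=1 PS=0]
  L1: frame=0x35 idx=5 entry=0x39007 [P=1 RW=1 US=1 PS=0]
  → PA=0x399D4  (2 entries read)
#1 VA=0x2800025 (r,user):
  L0: frame=0x34 idx=20 entry=0x2004 [P=0 RW=0 US=1 PS=0]
  ✗ PAGE_NOT_PRESENT  [1 reads]

Access #0 PA: 0x399D4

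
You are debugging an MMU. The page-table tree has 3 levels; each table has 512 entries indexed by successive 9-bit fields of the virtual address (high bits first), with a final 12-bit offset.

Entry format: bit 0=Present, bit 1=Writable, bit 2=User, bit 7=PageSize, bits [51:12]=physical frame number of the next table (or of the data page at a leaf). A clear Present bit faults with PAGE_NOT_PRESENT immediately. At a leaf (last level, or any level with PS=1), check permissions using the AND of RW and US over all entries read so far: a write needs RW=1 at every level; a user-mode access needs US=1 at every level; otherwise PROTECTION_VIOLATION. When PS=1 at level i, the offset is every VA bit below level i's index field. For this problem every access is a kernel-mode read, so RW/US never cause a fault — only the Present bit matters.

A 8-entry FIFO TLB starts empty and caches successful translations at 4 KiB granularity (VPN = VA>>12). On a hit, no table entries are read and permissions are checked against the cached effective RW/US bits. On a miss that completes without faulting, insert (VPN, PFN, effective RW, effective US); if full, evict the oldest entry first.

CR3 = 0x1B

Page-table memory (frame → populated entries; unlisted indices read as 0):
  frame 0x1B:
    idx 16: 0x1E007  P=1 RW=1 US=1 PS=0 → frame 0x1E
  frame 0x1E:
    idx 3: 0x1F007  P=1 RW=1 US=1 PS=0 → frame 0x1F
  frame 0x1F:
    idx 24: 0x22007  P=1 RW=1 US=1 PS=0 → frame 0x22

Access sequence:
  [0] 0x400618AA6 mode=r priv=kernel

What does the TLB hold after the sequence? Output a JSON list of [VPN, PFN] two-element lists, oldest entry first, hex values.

Walk each access:
#0 VA=0x400618AA6 (r,kernel):
  L0 @0x1B[16] → 0x1E007  P=1,RW=1,US=1,PS=0
  L1 @0x1E[3] → 0x1F007  P=1,RW=1,US=1,PS=0
  L2 @0x1F[24] → 0x22007  P=1,RW=1,US=1,PS=0
  → PA=0x22AA6  (3 entries read)

TLB: [["0x400618", "0x22"]]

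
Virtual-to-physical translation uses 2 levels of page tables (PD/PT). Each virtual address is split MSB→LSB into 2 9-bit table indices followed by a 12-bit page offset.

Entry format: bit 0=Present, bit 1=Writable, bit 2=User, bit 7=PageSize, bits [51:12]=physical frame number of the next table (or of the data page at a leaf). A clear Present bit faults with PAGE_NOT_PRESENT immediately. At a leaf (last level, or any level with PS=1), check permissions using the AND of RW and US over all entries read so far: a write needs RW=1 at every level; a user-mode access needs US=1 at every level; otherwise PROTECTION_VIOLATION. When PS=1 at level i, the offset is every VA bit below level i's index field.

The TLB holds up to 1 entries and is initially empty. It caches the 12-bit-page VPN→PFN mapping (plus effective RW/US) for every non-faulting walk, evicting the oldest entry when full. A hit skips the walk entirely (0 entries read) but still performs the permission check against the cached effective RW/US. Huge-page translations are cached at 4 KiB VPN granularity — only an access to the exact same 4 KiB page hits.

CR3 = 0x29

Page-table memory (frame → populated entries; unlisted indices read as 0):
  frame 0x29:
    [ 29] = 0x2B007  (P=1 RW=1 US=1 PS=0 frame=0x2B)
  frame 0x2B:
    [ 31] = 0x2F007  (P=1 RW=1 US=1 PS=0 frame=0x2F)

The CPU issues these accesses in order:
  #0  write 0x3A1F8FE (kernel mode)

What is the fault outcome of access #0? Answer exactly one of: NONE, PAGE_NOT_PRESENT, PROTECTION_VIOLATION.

Trace:
#0 VA=0x3A1F8FE (w,kernel):
  L0 @0x29[29] → 0x2B007  P=1,RW=1,US=1,PS=0
  L1 @0x2B[31] → 0x2F007  P=1,RW=1,US=1,PS=0
  ✓ 0x2F8FE  — 2 lookups

Access #0 fault: NONE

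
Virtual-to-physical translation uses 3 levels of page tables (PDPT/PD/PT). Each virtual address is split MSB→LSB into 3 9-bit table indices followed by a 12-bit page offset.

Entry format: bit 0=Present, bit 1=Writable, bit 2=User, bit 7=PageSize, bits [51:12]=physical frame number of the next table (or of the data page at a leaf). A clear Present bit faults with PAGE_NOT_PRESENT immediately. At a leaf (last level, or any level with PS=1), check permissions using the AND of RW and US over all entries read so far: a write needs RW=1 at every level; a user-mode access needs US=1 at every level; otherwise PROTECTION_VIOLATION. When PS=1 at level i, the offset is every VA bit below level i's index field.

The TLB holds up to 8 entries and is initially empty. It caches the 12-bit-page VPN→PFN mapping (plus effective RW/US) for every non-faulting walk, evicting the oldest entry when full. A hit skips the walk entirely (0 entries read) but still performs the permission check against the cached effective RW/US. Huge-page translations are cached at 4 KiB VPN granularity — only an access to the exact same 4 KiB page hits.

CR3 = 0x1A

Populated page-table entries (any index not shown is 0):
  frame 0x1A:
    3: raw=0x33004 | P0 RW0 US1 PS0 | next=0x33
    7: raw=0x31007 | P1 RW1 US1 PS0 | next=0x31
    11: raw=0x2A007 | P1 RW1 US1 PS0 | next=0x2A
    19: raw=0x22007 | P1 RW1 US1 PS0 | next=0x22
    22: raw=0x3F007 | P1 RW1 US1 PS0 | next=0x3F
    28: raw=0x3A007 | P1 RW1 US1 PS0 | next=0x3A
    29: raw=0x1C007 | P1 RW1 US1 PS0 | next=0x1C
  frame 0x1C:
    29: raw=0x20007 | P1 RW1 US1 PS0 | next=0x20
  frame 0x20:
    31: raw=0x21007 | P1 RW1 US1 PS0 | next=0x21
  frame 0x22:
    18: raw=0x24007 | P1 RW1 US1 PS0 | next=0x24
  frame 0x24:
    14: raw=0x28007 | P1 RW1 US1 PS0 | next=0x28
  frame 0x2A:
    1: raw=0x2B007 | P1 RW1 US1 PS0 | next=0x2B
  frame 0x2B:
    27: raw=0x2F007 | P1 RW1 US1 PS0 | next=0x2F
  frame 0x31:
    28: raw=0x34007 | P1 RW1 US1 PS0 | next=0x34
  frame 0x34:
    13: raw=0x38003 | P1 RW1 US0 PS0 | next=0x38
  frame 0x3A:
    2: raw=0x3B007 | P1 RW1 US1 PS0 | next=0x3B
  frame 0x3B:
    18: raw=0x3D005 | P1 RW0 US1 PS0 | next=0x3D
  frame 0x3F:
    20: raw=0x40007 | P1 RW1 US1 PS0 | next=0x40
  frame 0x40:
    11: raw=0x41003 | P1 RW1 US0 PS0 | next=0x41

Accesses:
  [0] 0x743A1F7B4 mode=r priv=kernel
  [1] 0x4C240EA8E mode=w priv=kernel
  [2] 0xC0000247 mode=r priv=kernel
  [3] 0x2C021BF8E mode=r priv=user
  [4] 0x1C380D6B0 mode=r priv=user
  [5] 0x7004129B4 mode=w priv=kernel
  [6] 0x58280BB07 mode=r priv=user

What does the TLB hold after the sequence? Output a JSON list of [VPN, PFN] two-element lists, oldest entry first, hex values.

Per-access translation:
#0 VA=0x743A1F7B4 (r,kernel):
  L0: frame=0x1A idx=29 entry=0x1C007 [P=1 RW=1 US=1 PS=0]
  L1: frame=0x1C idx=29 entry=0x20007 [P=1 RW=1 US=1 PS=0]
  L2: frame=0x20 idx=31 entry=0x21007 [P=1 RW=1 US=1 PS=0]
  ⇒ phys 0x217B4  [3 reads]
#1 VA=0x4C240EA8E (w,kernel):
  L0: frame=0x1A idx=19 entry=0x22007 [P=1 RW=1 US=1 PS=0]
  L1: frame=0x22 idx=18 entry=0x24007 [P=1 RW=1 US=1 PS=0]
  L2: frame=0x24 idx=14 entry=0x28007 [P=1 RW=1 US=1 PS=0]
  ⇒ phys 0x28A8E  [3 reads]
#2 VA=0xC0000247 (r,kernel):
  L0: frame=0x1A idx=3 entry=0x33004 [P=0 RW=0 US=1 PS=0]
  ✗ PAGE_NOT_PRESENT  [1 reads]
#3 VA=0x2C021BF8E (r,user):
  L0: frame=0x1A idx=11 entry=0x2A007 [P=1 RW=1 US=1 PS=0]
  L1: frame=0x2A idx=1 entry=0x2B007 [P=1 RW=1 US=1 PS=0]
  L2: frame=0x2B idx=27 entry=0x2F007 [P=1 RW=1 US=1 PS=0]
  ⇒ phys 0x2FF8E  [3 reads]
#4 VA=0x1C380D6B0 (r,user):
  L0: frame=0x1A idx=7 entry=0x31007 [P=1 RW=1 US=1 PS=0]
  L1: frame=0x31 idx=28 entry=0x34007 [P=1 RW=1 US=1 PS=0]
  L2: frame=0x34 idx=13 entry=0x38003 [P=1 RW=1 US=0 PS=0]
  ✗ PROTECTION_VIOLATION  [3 reads]
#5 VA=0x7004129B4 (w,kernel):
  L0: frame=0x1A idx=28 entry=0x3A007 [P=1 RW=1 US=1 PS=0]
  L1: frame=0x3A idx=2 entry=0x3B007 [P=1 RW=1 US=1 PS=0]
  L2: frame=0x3B idx=18 entry=0x3D005 [P=1 RW=0 US=1 PS=0]
  ✗ PROTECTION_VIOLATION  [3 reads]
#6 VA=0x58280BB07 (r,user):
  L0: frame=0x1A idx=22 entry=0x3F007 [P=1 RW=1 US=1 PS=0]
  L1: frame=0x3F idx=20 entry=0x40007 [P=1 RW=1 US=1 PS=0]
  L2: frame=0x40 idx=11 entry=0x41003 [P=1 RW=1 US=0 PS=0]
  ✗ PROTECTION_VIOLATION  [3 reads]

TLB: [["0x743A1F", "0x21"], ["0x4C240E", "0x28"], ["0x2C021B", "0x2F"]]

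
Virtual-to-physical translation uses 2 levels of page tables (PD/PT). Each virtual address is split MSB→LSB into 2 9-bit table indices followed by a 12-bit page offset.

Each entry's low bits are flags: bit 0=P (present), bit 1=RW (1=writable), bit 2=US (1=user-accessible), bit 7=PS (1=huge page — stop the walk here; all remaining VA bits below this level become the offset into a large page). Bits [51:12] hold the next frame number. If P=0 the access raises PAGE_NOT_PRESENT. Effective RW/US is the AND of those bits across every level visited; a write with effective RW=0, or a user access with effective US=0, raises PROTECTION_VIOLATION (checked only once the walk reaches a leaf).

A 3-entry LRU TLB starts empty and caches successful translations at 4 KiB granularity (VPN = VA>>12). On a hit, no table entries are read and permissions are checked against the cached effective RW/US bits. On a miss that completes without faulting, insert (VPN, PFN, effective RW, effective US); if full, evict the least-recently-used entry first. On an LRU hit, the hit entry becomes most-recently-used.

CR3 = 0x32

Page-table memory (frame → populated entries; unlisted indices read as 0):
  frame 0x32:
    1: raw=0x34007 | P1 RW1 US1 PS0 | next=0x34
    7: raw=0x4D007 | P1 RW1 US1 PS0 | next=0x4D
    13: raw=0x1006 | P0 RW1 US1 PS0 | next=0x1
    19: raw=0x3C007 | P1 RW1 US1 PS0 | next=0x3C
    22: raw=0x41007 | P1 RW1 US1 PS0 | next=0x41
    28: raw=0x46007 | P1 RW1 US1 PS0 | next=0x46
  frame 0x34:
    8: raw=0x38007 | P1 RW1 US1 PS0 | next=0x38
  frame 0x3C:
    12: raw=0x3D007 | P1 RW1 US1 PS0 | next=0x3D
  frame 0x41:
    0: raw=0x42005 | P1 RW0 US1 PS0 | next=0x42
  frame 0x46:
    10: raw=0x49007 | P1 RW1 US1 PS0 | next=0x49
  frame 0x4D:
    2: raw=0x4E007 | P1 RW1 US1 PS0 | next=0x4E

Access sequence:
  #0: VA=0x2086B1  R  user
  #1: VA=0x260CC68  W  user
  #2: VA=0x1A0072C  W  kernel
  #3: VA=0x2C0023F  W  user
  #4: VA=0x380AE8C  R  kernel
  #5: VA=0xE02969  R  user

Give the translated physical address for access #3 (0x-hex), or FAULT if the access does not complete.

Walk each access:
#0 VA=0x2086B1 (r,user):
  L0: frame=0x32 idx=1 entry=0x34007 [P=1 RW=1 US=1 PS=0]
  L1: frame=0x34 idx=8 entry=0x38007 [P=1 RW=1 US=1 PS=0]
  ⇒ phys 0x386B1  [2 reads]
#1 VA=0x260CC68 (w,user):
  L0: frame=0x32 idx=19 entry=0x3C007 [P=1 RW=1 US=1 PS=0]
  L1: frame=0x3C idx=12 entry=0x3D007 [P=1 RW=1 US=1 PS=0]
  ⇒ phys 0x3DC68  [2 reads]
#2 VA=0x1A0072C (w,kernel):
  L0: frame=0x32 idx=13 entry=0x1006 [P=0 RW=1 US=1 PS=0]
  ⇒ fault: PAGE_NOT_PRESENT  — 1 lookups
#3 VA=0x2C0023F (w,user):
  L0: frame=0x32 idx=22 entry=0x41007 [P=1 RW=1 US=1 PS=0]
  L1: frame=0x41 idx=0 entry=0x42005 [P=1 RW=0 US=1 PS=0]
  ⇒ fault: PROTECTION_VIOLATION  — 2 lookups
#4 VA=0x380AE8C (r,kernel):
  L0: frame=0x32 idx=28 entry=0x46007 [P=1 RW=1 US=1 PS=0]
  L1: frame=0x46 idx=10 entry=0x49007 [P=1 RW=1 US=1 PS=0]
  ⇒ phys 0x49E8C  [2 reads]
#5 VA=0xE02969 (r,user):
  L0: frame=0x32 idx=7 entry=0x4D007 [P=1 RW=1 US=1 PS=0]
  L1: frame=0x4D idx=2 entry=0x4E007 [P=1 RW=1 US=1 PS=0]
  ⇒ phys 0x4E969  [2 reads]

Access #3 PA: FAULT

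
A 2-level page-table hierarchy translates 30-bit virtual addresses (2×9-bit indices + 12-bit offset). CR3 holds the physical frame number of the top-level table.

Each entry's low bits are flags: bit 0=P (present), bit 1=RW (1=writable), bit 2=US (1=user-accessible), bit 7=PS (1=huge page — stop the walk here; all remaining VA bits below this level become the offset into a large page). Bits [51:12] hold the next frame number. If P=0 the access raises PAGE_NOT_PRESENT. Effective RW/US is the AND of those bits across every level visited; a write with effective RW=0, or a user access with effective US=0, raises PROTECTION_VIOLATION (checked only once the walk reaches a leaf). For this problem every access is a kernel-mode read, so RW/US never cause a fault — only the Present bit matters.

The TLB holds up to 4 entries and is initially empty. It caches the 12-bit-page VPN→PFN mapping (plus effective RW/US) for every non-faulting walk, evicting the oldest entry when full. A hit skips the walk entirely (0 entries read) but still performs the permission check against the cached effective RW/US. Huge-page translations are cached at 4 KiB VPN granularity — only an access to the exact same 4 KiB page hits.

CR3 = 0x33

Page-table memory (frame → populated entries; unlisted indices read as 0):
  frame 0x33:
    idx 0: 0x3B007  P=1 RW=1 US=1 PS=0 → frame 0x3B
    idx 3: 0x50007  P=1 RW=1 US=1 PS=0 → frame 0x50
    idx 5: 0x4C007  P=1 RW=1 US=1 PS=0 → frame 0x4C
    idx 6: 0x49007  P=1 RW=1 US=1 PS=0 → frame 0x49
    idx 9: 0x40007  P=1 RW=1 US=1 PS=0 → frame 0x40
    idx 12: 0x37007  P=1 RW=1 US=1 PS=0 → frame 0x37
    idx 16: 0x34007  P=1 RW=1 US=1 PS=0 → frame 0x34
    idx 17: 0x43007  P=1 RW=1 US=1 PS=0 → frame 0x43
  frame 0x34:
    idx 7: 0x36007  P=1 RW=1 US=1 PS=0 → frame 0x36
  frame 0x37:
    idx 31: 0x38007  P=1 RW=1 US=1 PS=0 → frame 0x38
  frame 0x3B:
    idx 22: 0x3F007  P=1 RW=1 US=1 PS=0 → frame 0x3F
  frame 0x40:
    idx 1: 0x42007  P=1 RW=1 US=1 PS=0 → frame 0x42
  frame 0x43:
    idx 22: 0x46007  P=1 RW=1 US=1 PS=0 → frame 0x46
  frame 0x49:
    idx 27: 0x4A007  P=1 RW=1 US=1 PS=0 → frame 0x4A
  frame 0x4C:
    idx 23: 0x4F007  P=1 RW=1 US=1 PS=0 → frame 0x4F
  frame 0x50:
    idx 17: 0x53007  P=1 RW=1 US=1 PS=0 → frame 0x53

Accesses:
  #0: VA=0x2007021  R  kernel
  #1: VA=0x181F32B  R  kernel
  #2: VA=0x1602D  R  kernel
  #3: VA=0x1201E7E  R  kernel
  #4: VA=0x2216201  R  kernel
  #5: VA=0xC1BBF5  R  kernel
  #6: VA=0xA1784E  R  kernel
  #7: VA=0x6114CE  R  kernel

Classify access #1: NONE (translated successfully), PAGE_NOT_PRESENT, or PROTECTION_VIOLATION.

Per-access translation:
#0 VA=0x2007021 (r,kernel):
  L0 @0x33[16] → 0x34007  P=1,RW=1,US=1,PS=0
  L1 @0x34[7] → 0x36007  P=1,RW=1,US=1,PS=0
  ⇒ phys 0x36021  [2 reads]
#1 VA=0x181F32B (r,kernel):
  L0 @0x33[12] → 0x37007  P=1,RW=1,US=1,PS=0
  L1 @0x37[31] → 0x38007  P=1,RW=1,US=1,PS=0
  ⇒ phys 0x3832B  [2 reads]
#2 VA=0x1602D (r,kernel):
  L0 @0x33[0] → 0x3B007  P=1,RW=1,US=1,PS=0
  L1 @0x3B[22] → 0x3F007  P=1,RW=1,US=1,PS=0
  ⇒ phys 0x3F02D  [2 reads]
#3 VA=0x1201E7E (r,kernel):
  L0 @0x33[9] → 0x40007  P=1,RW=1,US=1,PS=0
  L1 @0x40[1] → 0x42007  P=1,RW=1,US=1,PS=0
  ⇒ phys 0x42E7E  [2 reads]
#4 VA=0x2216201 (r,kernel):
  L0 @0x33[17] → 0x43007  P=1,RW=1,US=1,PS=0
  L1 @0x43[22] → 0x46007  P=1,RW=1,US=1,PS=0
  ⇒ phys 0x46201  [2 reads]
#5 VA=0xC1BBF5 (r,kernel):
  L0 @0x33[6] → 0x49007  P=1,RW=1,US=1,PS=0
  L1 @0x49[27] → 0x4A007  P=1,RW=1,US=1,PS=0
  ⇒ phys 0x4ABF5  [2 reads]
#6 VA=0xA1784E (r,kernel):
  L0 @0x33[5] → 0x4C007  P=1,RW=1,US=1,PS=0
  L1 @0x4C[23] → 0x4F007  P=1,RW=1,US=1,PS=0
  ⇒ phys 0x4F84E  [2 reads]
#7 VA=0x6114CE (r,kernel):
  L0 @0x33[3] → 0x50007  P=1,RW=1,US=1,PS=0
  L1 @0x50[17] → 0x53007  P=1,RW=1,US=1,PS=0
  ⇒ phys 0x534CE  [2 reads]

Access #1 fault: NONE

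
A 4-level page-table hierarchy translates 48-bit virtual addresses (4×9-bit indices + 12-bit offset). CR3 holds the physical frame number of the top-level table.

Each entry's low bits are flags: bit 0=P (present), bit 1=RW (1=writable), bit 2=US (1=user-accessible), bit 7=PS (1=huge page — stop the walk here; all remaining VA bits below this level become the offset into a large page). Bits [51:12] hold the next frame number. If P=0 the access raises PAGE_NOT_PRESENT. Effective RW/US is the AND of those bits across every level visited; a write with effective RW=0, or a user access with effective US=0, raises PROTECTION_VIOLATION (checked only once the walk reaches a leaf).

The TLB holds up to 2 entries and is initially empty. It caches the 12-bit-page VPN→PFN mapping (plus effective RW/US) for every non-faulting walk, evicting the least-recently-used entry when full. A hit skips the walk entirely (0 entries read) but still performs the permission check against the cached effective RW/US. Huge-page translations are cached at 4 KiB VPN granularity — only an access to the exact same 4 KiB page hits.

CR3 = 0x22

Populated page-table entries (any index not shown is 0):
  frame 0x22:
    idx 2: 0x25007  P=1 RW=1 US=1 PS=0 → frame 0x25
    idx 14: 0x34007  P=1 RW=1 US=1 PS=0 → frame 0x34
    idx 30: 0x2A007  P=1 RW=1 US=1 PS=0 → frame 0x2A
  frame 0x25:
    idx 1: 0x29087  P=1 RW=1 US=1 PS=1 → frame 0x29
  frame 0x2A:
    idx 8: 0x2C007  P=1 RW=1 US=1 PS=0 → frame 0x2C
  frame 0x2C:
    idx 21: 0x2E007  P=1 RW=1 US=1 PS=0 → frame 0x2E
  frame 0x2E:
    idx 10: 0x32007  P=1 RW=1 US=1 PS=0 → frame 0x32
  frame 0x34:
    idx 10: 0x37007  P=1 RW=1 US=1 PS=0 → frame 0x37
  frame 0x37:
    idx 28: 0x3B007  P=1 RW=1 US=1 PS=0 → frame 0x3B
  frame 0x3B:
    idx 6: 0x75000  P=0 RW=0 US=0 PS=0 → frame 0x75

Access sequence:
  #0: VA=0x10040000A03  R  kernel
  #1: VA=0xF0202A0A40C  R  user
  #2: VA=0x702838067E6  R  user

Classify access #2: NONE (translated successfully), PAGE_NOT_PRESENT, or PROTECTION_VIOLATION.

Trace:
#0 VA=0x10040000A03 (r,kernel):
  [0] read 0x22 idx=2: raw=0x25007 flags P=1 W=1 U=1 S=0
  [1] read 0x25 idx=1: raw=0x29087 flags P=1 W=1 U=1 S=1
  ⇒ phys 0x29A03 (huge @L1)  [2 reads]
#1 VA=0xF0202A0A40C (r,user):
  [0] read 0x22 idx=30: raw=0x2A007 flags P=1 W=1 U=1 S=0
  [1] read 0x2A idx=8: raw=0x2C007 flags P=1 W=1 U=1 S=0
  [2] read 0x2C idx=21: raw=0x2E007 flags P=1 W=1 U=1 S=0
  [3] read 0x2E idx=10: raw=0x32007 flags P=1 W=1 U=1 S=0
  ⇒ phys 0x3240C  [4 reads]
#2 VA=0x702838067E6 (r,user):
  [0] read 0x22 idx=14: raw=0x34007 flags P=1 W=1 U=1 S=0
  [1] read 0x34 idx=10: raw=0x37007 flags P=1 W=1 U=1 S=0
  [2] read 0x37 idx=28: raw=0x3B007 flags P=1 W=1 U=1 S=0
  [3] read 0x3B idx=6: raw=0x75000 flags P=0 W=0 U=0 S=0
  → PAGE_NOT_PRESENT  (4 entries read)

Access #2 fault: PAGE_NOT_PRESENT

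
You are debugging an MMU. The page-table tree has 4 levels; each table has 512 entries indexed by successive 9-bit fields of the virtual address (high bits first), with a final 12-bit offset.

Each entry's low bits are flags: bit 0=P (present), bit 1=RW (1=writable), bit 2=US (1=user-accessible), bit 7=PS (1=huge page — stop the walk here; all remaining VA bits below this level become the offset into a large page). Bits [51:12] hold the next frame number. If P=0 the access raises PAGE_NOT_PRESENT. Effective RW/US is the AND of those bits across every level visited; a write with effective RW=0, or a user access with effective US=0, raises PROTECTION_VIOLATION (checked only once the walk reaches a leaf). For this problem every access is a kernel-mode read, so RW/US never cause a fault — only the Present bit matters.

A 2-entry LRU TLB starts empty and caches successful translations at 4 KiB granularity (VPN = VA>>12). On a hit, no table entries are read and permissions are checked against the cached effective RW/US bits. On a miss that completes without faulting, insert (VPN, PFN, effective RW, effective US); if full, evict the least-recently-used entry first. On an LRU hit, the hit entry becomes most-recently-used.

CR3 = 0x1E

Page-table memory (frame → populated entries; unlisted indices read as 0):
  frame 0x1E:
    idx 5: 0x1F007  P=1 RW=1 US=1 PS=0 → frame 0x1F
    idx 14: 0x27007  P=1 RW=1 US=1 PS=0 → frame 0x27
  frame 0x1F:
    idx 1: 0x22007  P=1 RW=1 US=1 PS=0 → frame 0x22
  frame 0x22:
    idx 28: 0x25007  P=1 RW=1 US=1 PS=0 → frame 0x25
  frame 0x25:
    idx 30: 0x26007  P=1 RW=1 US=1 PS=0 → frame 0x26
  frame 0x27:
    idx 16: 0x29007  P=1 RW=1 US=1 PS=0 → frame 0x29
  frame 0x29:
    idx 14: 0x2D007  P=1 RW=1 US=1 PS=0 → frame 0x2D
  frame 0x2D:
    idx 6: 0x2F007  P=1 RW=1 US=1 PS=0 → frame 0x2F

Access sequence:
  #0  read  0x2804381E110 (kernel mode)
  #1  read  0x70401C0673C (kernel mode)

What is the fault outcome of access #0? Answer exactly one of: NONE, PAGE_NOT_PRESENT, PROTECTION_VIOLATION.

Walk each access:
#0 VA=0x2804381E110 (r,kernel):
  L0: frame=0x1E idx=5 entry=0x1F007 [P=1 RW=1 US=1 PS=0]
  L1: frame=0x1F idx=1 entry=0x22007 [P=1 RW=1 US=1 PS=0]
  L2: frame=0x22 idx=28 entry=0x25007 [P=1 RW=1 US=1 PS=0]
  L3: frame=0x25 idx=30 entry=0x26007 [P=1 RW=1 US=1 PS=0]
  → PA=0x26110  (4 entries read)
#1 VA=0x70401C0673C (r,kernel):
  L0: frame=0x1E idx=14 entry=0x27007 [P=1 RW=1 US=1 PS=0]
  L1: frame=0x27 idx=16 entry=0x29007 [P=1 RW=1 US=1 PS=0]
  L2: frame=0x29 idx=14 entry=0x2D007 [P=1 RW=1 US=1 PS=0]
  L3: frame=0x2D idx=6 entry=0x2F007 [P=1 RW=1 US=1 PS=0]
  → PA=0x2F73C  (4 entries read)

Access #0 fault: NONE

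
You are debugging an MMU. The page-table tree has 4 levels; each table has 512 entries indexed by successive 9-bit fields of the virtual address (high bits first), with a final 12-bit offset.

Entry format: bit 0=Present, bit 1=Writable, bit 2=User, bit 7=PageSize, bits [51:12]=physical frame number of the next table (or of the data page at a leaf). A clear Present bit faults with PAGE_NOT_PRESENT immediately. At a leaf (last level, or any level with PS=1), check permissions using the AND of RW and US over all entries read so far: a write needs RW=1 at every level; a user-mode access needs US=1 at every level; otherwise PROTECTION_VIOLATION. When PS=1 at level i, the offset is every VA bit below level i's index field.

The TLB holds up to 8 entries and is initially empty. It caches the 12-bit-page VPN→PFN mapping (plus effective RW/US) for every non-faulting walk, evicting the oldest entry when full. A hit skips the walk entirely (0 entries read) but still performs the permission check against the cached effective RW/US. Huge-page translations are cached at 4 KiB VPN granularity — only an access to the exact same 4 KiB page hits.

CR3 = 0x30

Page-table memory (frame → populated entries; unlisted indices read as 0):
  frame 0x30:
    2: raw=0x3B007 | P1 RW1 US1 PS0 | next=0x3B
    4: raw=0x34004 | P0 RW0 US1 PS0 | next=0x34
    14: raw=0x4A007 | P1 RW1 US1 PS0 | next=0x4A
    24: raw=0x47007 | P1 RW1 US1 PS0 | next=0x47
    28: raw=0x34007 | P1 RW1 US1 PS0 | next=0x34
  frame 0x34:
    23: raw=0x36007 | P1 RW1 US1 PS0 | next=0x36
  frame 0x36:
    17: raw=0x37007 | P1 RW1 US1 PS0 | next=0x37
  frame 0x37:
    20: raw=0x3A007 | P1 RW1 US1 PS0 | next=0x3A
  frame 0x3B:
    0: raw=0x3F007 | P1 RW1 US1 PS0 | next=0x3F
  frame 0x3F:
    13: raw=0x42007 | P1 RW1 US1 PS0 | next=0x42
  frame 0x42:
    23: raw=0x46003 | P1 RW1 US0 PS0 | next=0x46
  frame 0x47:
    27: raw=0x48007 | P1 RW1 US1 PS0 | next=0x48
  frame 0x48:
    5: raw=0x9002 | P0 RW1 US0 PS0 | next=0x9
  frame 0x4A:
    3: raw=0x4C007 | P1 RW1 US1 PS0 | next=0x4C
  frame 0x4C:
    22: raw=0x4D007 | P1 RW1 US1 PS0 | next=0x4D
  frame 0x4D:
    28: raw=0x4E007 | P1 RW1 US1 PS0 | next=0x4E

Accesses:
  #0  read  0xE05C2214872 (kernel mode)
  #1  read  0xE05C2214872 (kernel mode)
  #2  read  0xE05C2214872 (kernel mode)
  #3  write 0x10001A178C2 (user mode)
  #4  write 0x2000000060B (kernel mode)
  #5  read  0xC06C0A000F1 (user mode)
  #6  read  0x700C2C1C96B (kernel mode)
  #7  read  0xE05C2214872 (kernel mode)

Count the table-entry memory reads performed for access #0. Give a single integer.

Trace:
#0 VA=0xE05C2214872 (r,kernel):
  lvl0: tbl 0x30, slot 28 ⇒ 0x34007 (P1/RW1/US1/PS0)
  lvl1: tbl 0x34, slot 23 ⇒ 0x36007 (P1/RW1/US1/PS0)
  lvl2: tbl 0x36, slot 17 ⇒ 0x37007 (P1/RW1/US1/PS0)
  lvl3: tbl 0x37, slot 20 ⇒ 0x3A007 (P1/RW1/US1/PS0)
  ✓ 0x3A872  — 4 lookups
#1 VA=0xE05C2214872 (r,kernel):
  TLB hit vpn=0xE05C2214 → PA=0x3A872
#2 VA=0xE05C2214872 (r,kernel):
  TLB hit vpn=0xE05C2214 → PA=0x3A872
#3 VA=0x10001A178C2 (w,user):
  lvl0: tbl 0x30, slot 2 ⇒ 0x3B007 (P1/RW1/US1/PS0)
  lvl1: tbl 0x3B, slot 0 ⇒ 0x3F007 (P1/RW1/US1/PS0)
  lvl2: tbl 0x3F, slot 13 ⇒ 0x42007 (P1/RW1/US1/PS0)
  lvl3: tbl 0x42, slot 23 ⇒ 0x46003 (P1/RW1/US0/PS0)
  → PROTECTION_VIOLATION  (4 entries read)
#4 VA=0x2000000060B (w,kernel):
  lvl0: tbl 0x30, slot 4 ⇒ 0x34004 (P0/RW0/US1/PS0)
  → PAGE_NOT_PRESENT  (1 entries read)
#5 VA=0xC06C0A000F1 (r,user):
  lvl0: tbl 0x30, slot 24 ⇒ 0x47007 (P1/RW1/US1/PS0)
  lvl1: tbl 0x47, slot 27 ⇒ 0x48007 (P1/RW1/US1/PS0)
  lvl2: tbl 0x48, slot 5 ⇒ 0x9002 (P0/RW1/US0/PS0)
  → PAGE_NOT_PRESENT  (3 entries read)
#6 VA=0x700C2C1C96B (r,kernel):
  lvl0: tbl 0x30, slot 14 ⇒ 0x4A007 (P1/RW1/US1/PS0)
  lvl1: tbl 0x4A, slot 3 ⇒ 0x4C007 (P1/RW1/US1/PS0)
  lvl2: tbl 0x4C, slot 22 ⇒ 0x4D007 (P1/RW1/US1/PS0)
  lvl3: tbl 0x4D, slot 28 ⇒ 0x4E007 (P1/RW1/US1/PS0)
  ✓ 0x4E96B  — 4 lookups
#7 VA=0xE05C2214872 (r,kernel):
  TLB hit vpn=0xE05C2214 → PA=0x3A872

Entries read for #0: 4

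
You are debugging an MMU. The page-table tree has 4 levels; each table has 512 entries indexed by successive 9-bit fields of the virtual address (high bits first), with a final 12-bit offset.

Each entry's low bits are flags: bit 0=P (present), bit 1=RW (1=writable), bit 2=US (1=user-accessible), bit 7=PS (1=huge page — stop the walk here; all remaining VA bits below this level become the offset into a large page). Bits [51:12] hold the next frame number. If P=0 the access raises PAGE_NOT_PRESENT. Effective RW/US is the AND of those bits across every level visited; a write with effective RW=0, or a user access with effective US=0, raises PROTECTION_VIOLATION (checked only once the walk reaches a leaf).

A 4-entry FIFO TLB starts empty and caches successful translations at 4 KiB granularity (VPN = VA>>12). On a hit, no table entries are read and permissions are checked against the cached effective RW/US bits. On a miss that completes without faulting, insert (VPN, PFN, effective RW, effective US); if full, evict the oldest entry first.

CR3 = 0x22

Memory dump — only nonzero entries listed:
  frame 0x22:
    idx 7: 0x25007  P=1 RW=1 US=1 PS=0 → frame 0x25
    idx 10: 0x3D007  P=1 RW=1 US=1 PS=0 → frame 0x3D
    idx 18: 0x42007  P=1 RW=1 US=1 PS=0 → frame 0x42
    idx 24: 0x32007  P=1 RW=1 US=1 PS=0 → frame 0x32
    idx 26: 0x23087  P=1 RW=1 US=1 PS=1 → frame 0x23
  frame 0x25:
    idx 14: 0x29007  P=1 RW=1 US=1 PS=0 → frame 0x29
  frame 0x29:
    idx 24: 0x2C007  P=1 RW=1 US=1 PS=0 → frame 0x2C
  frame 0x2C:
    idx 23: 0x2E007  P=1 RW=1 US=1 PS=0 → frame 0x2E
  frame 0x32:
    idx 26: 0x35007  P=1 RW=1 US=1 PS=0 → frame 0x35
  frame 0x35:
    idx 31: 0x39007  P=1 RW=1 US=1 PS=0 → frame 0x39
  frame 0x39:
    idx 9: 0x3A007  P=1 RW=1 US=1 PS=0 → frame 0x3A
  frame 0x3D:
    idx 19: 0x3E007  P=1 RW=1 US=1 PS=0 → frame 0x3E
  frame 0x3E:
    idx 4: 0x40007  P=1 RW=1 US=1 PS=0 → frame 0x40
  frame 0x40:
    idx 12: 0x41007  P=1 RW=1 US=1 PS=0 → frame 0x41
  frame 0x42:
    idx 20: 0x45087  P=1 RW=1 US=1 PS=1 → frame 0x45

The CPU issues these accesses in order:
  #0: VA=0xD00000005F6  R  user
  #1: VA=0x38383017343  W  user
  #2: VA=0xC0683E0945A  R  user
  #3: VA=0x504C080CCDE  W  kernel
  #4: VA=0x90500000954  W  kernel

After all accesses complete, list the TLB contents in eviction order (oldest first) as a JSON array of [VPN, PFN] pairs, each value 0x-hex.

Per-access translation:
#0 VA=0xD00000005F6 (r,user):
  [0] read 0x22 idx=26: raw=0x23087 flags P=1 W=1 U=1 S=1
  ✓ 0x235F6 (huge @L0)  — 1 lookups
#1 VA=0x38383017343 (w,user):
  [0] read 0x22 idx=7: raw=0x25007 flags P=1 W=1 U=1 S=0
  [1] read 0x25 idx=14: raw=0x29007 flags P=1 W=1 U=1 S=0
  [2] read 0x29 idx=24: raw=0x2C007 flags P=1 W=1 U=1 S=0
  [3] read 0x2C idx=23: raw=0x2E007 flags P=1 W=1 U=1 S=0
  ✓ 0x2E343  — 4 lookups
#2 VA=0xC0683E0945A (r,user):
  [0] read 0x22 idx=24: raw=0x32007 flags P=1 W=1 U=1 S=0
  [1] read 0x32 idx=26: raw=0x35007 flags P=1 W=1 U=1 S=0
  [2] read 0x35 idx=31: raw=0x39007 flags P=1 W=1 U=1 S=0
  [3] read 0x39 idx=9: raw=0x3A007 flags P=1 W=1 U=1 S=0
  ✓ 0x3A45A  — 4 lookups
#3 VA=0x504C080CCDE (w,kernel):
  [0] read 0x22 idx=10: raw=0x3D007 flags P=1 W=1 U=1 S=0
  [1] read 0x3D idx=19: raw=0x3E007 flags P=1 W=1 U=1 S=0
  [2] read 0x3E idx=4: raw=0x40007 flags P=1 W=1 U=1 S=0
  [3] read 0x40 idx=12: raw=0x41007 flags P=1 W=1 U=1 S=0
  ✓ 0x41CDE  — 4 lookups
#4 VA=0x90500000954 (w,kernel):
  [0] read 0x22 idx=18: raw=0x42007 flags P=1 W=1 U=1 S=0
  [1] read 0x42 idx=20: raw=0x45087 flags P=1 W=1 U=1 S=1
  ✓ 0x45954 (huge @L1)  — 2 lookups

TLB: [["0x38383017", "0x2E"], ["0xC0683E09", "0x3A"], ["0x504C080C", "0x41"], ["0x90500000", "0x45"]]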